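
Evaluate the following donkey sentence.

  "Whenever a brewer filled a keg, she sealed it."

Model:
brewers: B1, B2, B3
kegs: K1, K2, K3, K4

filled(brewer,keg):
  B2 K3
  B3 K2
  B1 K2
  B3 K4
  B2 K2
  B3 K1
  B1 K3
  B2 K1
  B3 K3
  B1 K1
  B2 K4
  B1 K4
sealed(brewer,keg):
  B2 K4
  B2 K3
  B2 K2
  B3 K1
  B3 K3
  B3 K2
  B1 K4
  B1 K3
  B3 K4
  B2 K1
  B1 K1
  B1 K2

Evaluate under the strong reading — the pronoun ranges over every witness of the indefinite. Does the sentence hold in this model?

"it" takes "a keg" as antecedent — a donkey pronoun bound across the clause boundary.
Strong reading: for every (b,k) with filled(b,k), sealed(b,k).
Restrictor pairs: (B1,K1) ✓  (B1,K2) ✓  (B1,K3) ✓  (B1,K4) ✓  (B2,K1) ✓  (B2,K2) ✓  (B2,K3) ✓  (B2,K4) ✓  (B3,K1) ✓  (B3,K2) ✓  (B3,K3) ✓  (B3,K4) ✓
Every restrictor pair satisfies the scope.

True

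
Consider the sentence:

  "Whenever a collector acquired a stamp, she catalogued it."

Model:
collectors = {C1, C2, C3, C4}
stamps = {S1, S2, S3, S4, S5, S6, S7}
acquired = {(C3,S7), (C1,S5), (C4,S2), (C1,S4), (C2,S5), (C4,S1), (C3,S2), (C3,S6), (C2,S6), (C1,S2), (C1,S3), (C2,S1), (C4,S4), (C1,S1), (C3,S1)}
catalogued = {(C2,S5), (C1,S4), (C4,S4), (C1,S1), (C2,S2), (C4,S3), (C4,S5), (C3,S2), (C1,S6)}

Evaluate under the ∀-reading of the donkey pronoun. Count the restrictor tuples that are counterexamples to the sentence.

"it" takes "a stamp" as antecedent — a donkey pronoun bound across the clause boundary.
Strong reading: for every (c,s) with acquired(c,s), catalogued(c,s).
Restrictor pairs: (C1,S1) ✓  (C1,S2) ✗  (C1,S3) ✗  (C1,S4) ✓  (C1,S5) ✗  (C2,S1) ✗  (C2,S5) ✓  (C2,S6) ✗  (C3,S1) ✗  (C3,S2) ✓  (C3,S6) ✗  (C3,S7) ✗  (C4,S1) ✗  (C4,S2) ✗  (C4,S4) ✓
Counterexamples (restrictor pairs failing the scope): 10.

10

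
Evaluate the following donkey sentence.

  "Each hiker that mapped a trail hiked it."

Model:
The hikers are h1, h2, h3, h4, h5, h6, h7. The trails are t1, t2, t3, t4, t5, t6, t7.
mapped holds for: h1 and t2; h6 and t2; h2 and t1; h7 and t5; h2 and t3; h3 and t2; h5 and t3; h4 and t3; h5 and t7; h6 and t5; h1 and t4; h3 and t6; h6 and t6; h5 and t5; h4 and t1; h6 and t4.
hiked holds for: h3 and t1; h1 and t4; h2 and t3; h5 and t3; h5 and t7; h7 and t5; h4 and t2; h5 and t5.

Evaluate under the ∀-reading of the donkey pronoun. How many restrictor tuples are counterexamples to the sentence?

"it" takes "a trail" as antecedent — a donkey pronoun bound across the clause boundary.
Strong reading: for every (h,t) with mapped(h,t), hiked(h,t).
Restrictor pairs: (h1,t2) ✗  (h1,t4) ✓  (h2,t1) ✗  (h2,t3) ✓  (h3,t2) ✗  (h3,t6) ✗  (h4,t1) ✗  (h4,t3) ✗  (h5,t3) ✓  (h5,t5) ✓  (h5,t7) ✓  (h6,t2) ✗  (h6,t4) ✗  (h6,t5) ✗  (h6,t6) ✗  (h7,t5) ✓
Counterexamples (restrictor pairs failing the scope): 10.

10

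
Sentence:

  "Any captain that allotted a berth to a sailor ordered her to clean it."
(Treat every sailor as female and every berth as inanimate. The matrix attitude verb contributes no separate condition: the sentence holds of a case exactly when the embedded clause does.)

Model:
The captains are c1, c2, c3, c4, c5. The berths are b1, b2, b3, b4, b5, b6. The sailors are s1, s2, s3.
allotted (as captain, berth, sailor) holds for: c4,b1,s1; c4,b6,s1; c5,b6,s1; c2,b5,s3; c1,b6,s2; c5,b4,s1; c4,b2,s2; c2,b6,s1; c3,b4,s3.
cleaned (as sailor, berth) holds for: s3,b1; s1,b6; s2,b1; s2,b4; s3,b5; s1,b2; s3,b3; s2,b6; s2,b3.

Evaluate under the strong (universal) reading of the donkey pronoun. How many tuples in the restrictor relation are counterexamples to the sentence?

"her" takes "a sailor" as antecedent and "it" takes "a berth"; both are donkey pronouns co-varying with the restrictor.
Strong reading: for every (c,b,s) with allotted(c,b,s), cleaned(s,b).
Restrictor triples: (c1,b6,s2)→cleaned(s2,b6) ✓  (c2,b5,s3)→cleaned(s3,b5) ✓  (c2,b6,s1)→cleaned(s1,b6) ✓  (c3,b4,s3)→cleaned(s3,b4) ✗  (c4,b1,s1)→cleaned(s1,b1) ✗  (c4,b2,s2)→cleaned(s2,b2) ✗  (c4,b6,s1)→cleaned(s1,b6) ✓  (c5,b4,s1)→cleaned(s1,b4) ✗  (c5,b6,s1)→cleaned(s1,b6) ✓
Counterexamples (restrictor triples failing the scope): 4.

4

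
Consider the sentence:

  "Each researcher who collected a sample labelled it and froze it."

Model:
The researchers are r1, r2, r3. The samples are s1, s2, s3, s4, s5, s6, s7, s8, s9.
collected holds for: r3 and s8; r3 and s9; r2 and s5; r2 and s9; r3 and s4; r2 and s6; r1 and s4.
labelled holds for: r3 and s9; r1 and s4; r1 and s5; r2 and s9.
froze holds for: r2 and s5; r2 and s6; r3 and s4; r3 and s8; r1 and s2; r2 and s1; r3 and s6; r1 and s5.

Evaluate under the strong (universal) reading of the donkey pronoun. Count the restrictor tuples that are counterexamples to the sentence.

"it" takes "a sample" as antecedent — a donkey pronoun bound across the clause boundary.
Strong reading: for every (r,s) with collected(r,s), labelled(r,s) ∧ froze(r,s).
Restrictor pairs: (r1,s4) ✗  (r2,s5) ✗  (r2,s6) ✗  (r2,s9) ✗  (r3,s4) ✗  (r3,s8) ✗  (r3,s9) ✗
Counterexamples (restrictor pairs failing the scope): 7.

7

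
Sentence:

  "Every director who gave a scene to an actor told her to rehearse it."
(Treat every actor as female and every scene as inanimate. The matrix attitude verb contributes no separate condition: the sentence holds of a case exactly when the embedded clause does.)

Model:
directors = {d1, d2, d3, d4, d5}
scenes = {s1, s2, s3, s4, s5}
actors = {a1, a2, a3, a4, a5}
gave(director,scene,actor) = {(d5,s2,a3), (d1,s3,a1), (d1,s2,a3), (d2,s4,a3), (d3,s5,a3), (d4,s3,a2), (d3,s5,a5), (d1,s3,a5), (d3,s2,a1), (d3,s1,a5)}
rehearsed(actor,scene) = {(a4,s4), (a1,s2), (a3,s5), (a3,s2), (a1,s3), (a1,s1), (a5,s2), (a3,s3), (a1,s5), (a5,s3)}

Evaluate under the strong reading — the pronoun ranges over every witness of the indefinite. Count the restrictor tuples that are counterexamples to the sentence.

4

"her" takes "an actor" as antecedent and "it" takes "a scene"; both are donkey pronouns co-varying with the restrictor.
Strong reading: for every (d,s,a) with gave(d,s,a), rehearsed(a,s).
Restrictor triples: (d1,s2,a3)→rehearsed(a3,s2) ✓  (d1,s3,a1)→rehearsed(a1,s3) ✓  (d1,s3,a5)→rehearsed(a5,s3) ✓  (d2,s4,a3)→rehearsed(a3,s4) ✗  (d3,s1,a5)→rehearsed(a5,s1) ✗  (d3,s2,a1)→rehearsed(a1,s2) ✓  (d3,s5,a3)→rehearsed(a3,s5) ✓  (d3,s5,a5)→rehearsed(a5,s5) ✗  (d4,s3,a2)→rehearsed(a2,s3) ✗  (d5,s2,a3)→rehearsed(a3,s2) ✓
Counterexamples (restrictor triples failing the scope): 4.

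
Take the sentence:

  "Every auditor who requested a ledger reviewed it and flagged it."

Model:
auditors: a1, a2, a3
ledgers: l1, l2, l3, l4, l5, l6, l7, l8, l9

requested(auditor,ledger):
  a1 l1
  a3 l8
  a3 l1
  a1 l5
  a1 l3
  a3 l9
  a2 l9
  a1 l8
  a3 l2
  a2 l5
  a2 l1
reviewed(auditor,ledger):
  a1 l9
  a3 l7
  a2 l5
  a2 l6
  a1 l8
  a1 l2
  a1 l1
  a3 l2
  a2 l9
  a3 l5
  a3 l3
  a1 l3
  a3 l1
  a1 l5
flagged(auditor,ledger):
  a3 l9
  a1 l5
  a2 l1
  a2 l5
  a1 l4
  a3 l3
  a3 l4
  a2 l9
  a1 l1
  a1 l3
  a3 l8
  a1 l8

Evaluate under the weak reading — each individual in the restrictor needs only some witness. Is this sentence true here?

"it" takes "a ledger" as antecedent — a donkey pronoun bound across the clause boundary.
Weak reading: every auditor a with some requested-ledger has at least one requested-ledger l such that reviewed(a,l) ∧ flagged(a,l).
Per auditor: a1:✓  a2:✓  a3:✗
a3 has no witness among its requested-ledgers.

False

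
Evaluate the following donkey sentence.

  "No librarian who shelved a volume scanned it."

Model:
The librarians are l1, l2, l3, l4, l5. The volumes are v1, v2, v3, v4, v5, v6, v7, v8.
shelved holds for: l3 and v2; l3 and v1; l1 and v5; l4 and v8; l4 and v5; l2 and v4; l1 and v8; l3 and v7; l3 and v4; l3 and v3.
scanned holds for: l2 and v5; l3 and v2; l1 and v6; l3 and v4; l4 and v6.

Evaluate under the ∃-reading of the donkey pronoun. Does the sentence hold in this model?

"it" takes "a volume" as antecedent — a donkey pronoun bound across the clause boundary.
Truth condition: for no (l,v) with shelved(l,v) does scanned(l,v) hold.
Restrictor pairs — does the scope hold? (l1,v5):fails  (l1,v8):fails  (l2,v4):fails  (l3,v1):fails  (l3,v2):holds  (l3,v3):fails  (l3,v4):holds  (l3,v7):fails  (l4,v5):fails  (l4,v8):fails
Scope holds for 2 pair(s), so the sentence is false.

False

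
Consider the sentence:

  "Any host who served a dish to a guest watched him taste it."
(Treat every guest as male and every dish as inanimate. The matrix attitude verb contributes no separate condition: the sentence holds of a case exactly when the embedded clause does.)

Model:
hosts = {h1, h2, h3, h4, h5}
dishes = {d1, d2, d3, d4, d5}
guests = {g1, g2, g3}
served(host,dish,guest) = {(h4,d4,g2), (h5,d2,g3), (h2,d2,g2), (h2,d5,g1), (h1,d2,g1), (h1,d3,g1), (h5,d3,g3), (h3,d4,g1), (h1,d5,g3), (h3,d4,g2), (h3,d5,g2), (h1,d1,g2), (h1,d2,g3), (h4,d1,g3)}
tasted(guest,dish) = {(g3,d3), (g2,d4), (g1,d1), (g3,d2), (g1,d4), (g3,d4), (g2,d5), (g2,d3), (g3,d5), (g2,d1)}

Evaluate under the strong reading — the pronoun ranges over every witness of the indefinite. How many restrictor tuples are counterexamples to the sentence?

5

"him" takes "a guest" as antecedent and "it" takes "a dish"; both are donkey pronouns co-varying with the restrictor.
Strong reading: for every (h,d,g) with served(h,d,g), tasted(g,d).
Restrictor triples: (h1,d1,g2)→tasted(g2,d1) ✓  (h1,d2,g1)→tasted(g1,d2) ✗  (h1,d2,g3)→tasted(g3,d2) ✓  (h1,d3,g1)→tasted(g1,d3) ✗  (h1,d5,g3)→tasted(g3,d5) ✓  (h2,d2,g2)→tasted(g2,d2) ✗  (h2,d5,g1)→tasted(g1,d5) ✗  (h3,d4,g1)→tasted(g1,d4) ✓  (h3,d4,g2)→tasted(g2,d4) ✓  (h3,d5,g2)→tasted(g2,d5) ✓  (h4,d1,g3)→tasted(g3,d1) ✗  (h4,d4,g2)→tasted(g2,d4) ✓  (h5,d2,g3)→tasted(g3,d2) ✓  (h5,d3,g3)→tasted(g3,d3) ✓
Counterexamples (restrictor triples failing the scope): 5.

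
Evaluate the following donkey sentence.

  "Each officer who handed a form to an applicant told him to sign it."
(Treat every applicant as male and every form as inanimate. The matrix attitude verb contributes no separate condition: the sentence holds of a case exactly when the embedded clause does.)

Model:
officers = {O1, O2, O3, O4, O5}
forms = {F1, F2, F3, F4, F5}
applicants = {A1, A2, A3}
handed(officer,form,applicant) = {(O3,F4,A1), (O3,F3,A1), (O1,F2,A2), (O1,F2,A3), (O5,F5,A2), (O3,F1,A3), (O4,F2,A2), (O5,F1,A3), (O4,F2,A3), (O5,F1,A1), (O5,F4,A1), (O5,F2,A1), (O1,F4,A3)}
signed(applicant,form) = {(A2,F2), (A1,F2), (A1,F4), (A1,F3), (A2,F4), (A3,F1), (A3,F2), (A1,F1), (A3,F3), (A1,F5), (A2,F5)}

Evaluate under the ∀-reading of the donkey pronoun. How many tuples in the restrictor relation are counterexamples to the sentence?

"him" takes "an applicant" as antecedent and "it" takes "a form"; both are donkey pronouns co-varying with the restrictor.
Strong reading: for every (o,f,a) with handed(o,f,a), signed(a,f).
Restrictor triples: (O1,F2,A2)→signed(A2,F2) ✓  (O1,F2,A3)→signed(A3,F2) ✓  (O1,F4,A3)→signed(A3,F4) ✗  (O3,F1,A3)→signed(A3,F1) ✓  (O3,F3,A1)→signed(A1,F3) ✓  (O3,F4,A1)→signed(A1,F4) ✓  (O4,F2,A2)→signed(A2,F2) ✓  (O4,F2,A3)→signed(A3,F2) ✓  (O5,F1,A1)→signed(A1,F1) ✓  (O5,F1,A3)→signed(A3,F1) ✓  (O5,F2,A1)→signed(A1,F2) ✓  (O5,F4,A1)→signed(A1,F4) ✓  (O5,F5,A2)→signed(A2,F5) ✓
Counterexamples (restrictor triples failing the scope): 1.

1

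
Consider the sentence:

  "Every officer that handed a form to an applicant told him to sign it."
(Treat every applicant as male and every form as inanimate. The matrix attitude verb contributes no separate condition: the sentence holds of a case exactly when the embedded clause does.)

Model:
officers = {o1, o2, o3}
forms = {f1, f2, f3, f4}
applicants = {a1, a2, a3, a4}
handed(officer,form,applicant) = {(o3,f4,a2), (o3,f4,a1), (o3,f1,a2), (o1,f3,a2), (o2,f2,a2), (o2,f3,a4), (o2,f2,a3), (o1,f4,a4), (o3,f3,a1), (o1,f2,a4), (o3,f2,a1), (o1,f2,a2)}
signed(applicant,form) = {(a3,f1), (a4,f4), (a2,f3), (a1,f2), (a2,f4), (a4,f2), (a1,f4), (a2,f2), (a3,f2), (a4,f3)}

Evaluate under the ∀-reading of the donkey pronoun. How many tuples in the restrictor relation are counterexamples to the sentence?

2

"him" takes "an applicant" as antecedent and "it" takes "a form"; both are donkey pronouns co-varying with the restrictor.
Strong reading: for every (o,f,a) with handed(o,f,a), signed(a,f).
Restrictor triples: (o1,f2,a2)→signed(a2,f2) ✓  (o1,f2,a4)→signed(a4,f2) ✓  (o1,f3,a2)→signed(a2,f3) ✓  (o1,f4,a4)→signed(a4,f4) ✓  (o2,f2,a2)→signed(a2,f2) ✓  (o2,f2,a3)→signed(a3,f2) ✓  (o2,f3,a4)→signed(a4,f3) ✓  (o3,f1,a2)→signed(a2,f1) ✗  (o3,f2,a1)→signed(a1,f2) ✓  (o3,f3,a1)→signed(a1,f3) ✗  (o3,f4,a1)→signed(a1,f4) ✓  (o3,f4,a2)→signed(a2,f4) ✓
Counterexamples (restrictor triples failing the scope): 2.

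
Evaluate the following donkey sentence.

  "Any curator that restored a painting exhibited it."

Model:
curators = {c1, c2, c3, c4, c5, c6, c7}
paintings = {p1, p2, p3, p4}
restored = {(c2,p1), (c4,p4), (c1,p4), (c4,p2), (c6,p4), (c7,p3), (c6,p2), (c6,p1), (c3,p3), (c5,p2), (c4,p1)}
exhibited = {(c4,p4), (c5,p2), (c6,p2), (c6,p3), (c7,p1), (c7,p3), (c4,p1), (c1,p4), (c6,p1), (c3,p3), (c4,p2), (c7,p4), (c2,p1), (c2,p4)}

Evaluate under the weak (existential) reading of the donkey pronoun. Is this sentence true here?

True

"it" takes "a painting" as antecedent — a donkey pronoun bound across the clause boundary.
Weak reading: every curator c with some restored-painting has at least one restored-painting p such that exhibited(c,p).
Per curator: c1:✓  c2:✓  c3:✓  c4:✓  c5:✓  c6:✓  c7:✓
Every curator in the restrictor has a witness.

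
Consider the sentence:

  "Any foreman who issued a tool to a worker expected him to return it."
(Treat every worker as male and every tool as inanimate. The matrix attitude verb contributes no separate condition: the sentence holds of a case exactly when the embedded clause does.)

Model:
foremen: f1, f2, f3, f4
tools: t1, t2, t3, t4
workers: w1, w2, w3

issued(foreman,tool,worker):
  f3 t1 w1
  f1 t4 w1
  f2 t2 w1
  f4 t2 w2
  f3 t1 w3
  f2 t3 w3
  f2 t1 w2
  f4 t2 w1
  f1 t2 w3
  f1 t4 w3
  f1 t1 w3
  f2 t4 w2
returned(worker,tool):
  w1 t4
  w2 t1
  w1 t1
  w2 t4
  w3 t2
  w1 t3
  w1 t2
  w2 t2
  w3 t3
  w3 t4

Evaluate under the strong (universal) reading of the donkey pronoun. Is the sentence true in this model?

"him" takes "a worker" as antecedent and "it" takes "a tool"; both are donkey pronouns co-varying with the restrictor.
Strong reading: for every (f,t,w) with issued(f,t,w), returned(w,t).
Restrictor triples: (f1,t1,w3)→returned(w3,t1) ✗  (f1,t2,w3)→returned(w3,t2) ✓  (f1,t4,w1)→returned(w1,t4) ✓  (f1,t4,w3)→returned(w3,t4) ✓  (f2,t1,w2)→returned(w2,t1) ✓  (f2,t2,w1)→returned(w1,t2) ✓  (f2,t3,w3)→returned(w3,t3) ✓  (f2,t4,w2)→returned(w2,t4) ✓  (f3,t1,w1)→returned(w1,t1) ✓  (f3,t1,w3)→returned(w3,t1) ✗  (f4,t2,w1)→returned(w1,t2) ✓  (f4,t2,w2)→returned(w2,t2) ✓
Counterexample: (f1,t1,w3) — returned(w3,t1) does not hold.

False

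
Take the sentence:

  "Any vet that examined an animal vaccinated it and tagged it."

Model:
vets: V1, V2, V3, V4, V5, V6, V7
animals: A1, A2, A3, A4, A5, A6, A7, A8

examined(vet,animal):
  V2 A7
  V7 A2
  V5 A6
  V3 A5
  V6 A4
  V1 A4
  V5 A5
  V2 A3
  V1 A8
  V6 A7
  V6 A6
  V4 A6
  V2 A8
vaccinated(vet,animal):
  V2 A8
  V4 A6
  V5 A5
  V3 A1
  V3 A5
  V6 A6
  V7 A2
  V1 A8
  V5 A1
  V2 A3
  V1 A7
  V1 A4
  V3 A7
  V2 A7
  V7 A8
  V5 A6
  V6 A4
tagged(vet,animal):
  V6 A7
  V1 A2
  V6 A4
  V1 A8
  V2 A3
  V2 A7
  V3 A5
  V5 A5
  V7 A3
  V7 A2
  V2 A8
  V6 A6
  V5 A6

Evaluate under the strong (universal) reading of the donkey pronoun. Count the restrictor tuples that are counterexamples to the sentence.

3

"it" takes "an animal" as antecedent — a donkey pronoun bound across the clause boundary.
Strong reading: for every (v,a) with examined(v,a), vaccinated(v,a) ∧ tagged(v,a).
Restrictor pairs: (V1,A4) ✗  (V1,A8) ✓  (V2,A3) ✓  (V2,A7) ✓  (V2,A8) ✓  (V3,A5) ✓  (V4,A6) ✗  (V5,A5) ✓  (V5,A6) ✓  (V6,A4) ✓  (V6,A6) ✓  (V6,A7) ✗  (V7,A2) ✓
Counterexamples (restrictor pairs failing the scope): 3.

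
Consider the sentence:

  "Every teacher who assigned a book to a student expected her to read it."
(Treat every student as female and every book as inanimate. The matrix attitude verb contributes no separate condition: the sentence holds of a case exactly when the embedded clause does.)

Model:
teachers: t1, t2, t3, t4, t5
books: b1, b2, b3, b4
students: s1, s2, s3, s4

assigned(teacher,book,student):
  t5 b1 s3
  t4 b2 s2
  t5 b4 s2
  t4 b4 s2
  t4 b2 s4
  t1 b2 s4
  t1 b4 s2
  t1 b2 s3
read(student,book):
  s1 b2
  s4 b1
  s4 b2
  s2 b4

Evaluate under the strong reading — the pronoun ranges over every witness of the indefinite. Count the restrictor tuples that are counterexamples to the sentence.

3

"her" takes "a student" as antecedent and "it" takes "a book"; both are donkey pronouns co-varying with the restrictor.
Strong reading: for every (t,b,s) with assigned(t,b,s), read(s,b).
Restrictor triples: (t1,b2,s3)→read(s3,b2) ✗  (t1,b2,s4)→read(s4,b2) ✓  (t1,b4,s2)→read(s2,b4) ✓  (t4,b2,s2)→read(s2,b2) ✗  (t4,b2,s4)→read(s4,b2) ✓  (t4,b4,s2)→read(s2,b4) ✓  (t5,b1,s3)→read(s3,b1) ✗  (t5,b4,s2)→read(s2,b4) ✓
Counterexamples (restrictor triples failing the scope): 3.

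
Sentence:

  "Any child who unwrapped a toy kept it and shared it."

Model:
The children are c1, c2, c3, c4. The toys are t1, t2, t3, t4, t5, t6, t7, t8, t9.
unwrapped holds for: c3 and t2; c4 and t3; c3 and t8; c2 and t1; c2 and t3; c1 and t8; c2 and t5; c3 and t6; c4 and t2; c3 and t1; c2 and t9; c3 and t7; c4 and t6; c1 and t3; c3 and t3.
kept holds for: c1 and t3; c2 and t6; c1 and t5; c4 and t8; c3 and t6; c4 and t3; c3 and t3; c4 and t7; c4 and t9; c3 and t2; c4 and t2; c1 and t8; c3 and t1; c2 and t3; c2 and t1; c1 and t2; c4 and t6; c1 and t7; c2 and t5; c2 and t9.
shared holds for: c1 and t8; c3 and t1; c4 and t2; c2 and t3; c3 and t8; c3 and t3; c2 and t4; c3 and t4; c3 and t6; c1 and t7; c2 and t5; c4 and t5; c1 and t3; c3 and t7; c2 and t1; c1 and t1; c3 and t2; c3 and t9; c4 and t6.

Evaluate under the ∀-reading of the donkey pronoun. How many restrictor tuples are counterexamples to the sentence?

"it" takes "a toy" as antecedent — a donkey pronoun bound across the clause boundary.
Strong reading: for every (c,t) with unwrapped(c,t), kept(c,t) ∧ shared(c,t).
Restrictor pairs: (c1,t3) ✓  (c1,t8) ✓  (c2,t1) ✓  (c2,t3) ✓  (c2,t5) ✓  (c2,t9) ✗  (c3,t1) ✓  (c3,t2) ✓  (c3,t3) ✓  (c3,t6) ✓  (c3,t7) ✗  (c3,t8) ✗  (c4,t2) ✓  (c4,t3) ✗  (c4,t6) ✓
Counterexamples (restrictor pairs failing the scope): 4.

4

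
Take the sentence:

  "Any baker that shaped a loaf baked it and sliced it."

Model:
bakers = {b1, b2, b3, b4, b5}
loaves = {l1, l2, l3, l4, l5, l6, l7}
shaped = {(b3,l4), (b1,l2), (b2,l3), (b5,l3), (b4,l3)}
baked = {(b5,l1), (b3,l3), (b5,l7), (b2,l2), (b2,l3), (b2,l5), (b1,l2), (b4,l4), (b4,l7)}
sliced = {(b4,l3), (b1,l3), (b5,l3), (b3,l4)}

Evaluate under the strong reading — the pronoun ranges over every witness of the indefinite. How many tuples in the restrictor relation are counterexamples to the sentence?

5

"it" takes "a loaf" as antecedent — a donkey pronoun bound across the clause boundary.
Strong reading: for every (b,l) with shaped(b,l), baked(b,l) ∧ sliced(b,l).
Restrictor pairs: (b1,l2) ✗  (b2,l3) ✗  (b3,l4) ✗  (b4,l3) ✗  (b5,l3) ✗
Counterexamples (restrictor pairs failing the scope): 5.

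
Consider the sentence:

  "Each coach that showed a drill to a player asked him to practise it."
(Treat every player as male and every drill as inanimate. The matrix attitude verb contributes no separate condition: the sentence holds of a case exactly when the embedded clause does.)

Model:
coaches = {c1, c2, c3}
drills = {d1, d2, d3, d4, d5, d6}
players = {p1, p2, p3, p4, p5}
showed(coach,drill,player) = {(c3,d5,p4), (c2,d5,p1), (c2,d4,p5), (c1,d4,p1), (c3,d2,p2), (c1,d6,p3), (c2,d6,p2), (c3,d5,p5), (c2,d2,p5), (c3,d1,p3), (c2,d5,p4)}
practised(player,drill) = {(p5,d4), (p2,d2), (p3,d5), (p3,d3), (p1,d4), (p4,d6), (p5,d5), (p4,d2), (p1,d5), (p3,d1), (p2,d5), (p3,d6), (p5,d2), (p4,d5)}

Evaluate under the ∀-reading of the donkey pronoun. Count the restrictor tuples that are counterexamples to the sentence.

"him" takes "a player" as antecedent and "it" takes "a drill"; both are donkey pronouns co-varying with the restrictor.
Strong reading: for every (c,d,p) with showed(c,d,p), practised(p,d).
Restrictor triples: (c1,d4,p1)→practised(p1,d4) ✓  (c1,d6,p3)→practised(p3,d6) ✓  (c2,d2,p5)→practised(p5,d2) ✓  (c2,d4,p5)→practised(p5,d4) ✓  (c2,d5,p1)→practised(p1,d5) ✓  (c2,d5,p4)→practised(p4,d5) ✓  (c2,d6,p2)→practised(p2,d6) ✗  (c3,d1,p3)→practised(p3,d1) ✓  (c3,d2,p2)→practised(p2,d2) ✓  (c3,d5,p4)→practised(p4,d5) ✓  (c3,d5,p5)→practised(p5,d5) ✓
Counterexamples (restrictor triples failing the scope): 1.

1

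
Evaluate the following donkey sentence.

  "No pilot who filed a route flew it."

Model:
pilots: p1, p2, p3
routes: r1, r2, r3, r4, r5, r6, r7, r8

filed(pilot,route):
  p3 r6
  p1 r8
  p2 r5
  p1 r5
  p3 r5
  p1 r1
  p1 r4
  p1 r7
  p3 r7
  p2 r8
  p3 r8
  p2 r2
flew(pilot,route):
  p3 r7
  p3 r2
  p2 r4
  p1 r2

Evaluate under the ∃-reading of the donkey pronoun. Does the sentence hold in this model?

False

"it" takes "a route" as antecedent — a donkey pronoun bound across the clause boundary.
Truth condition: for no (p,r) with filed(p,r) does flew(p,r) hold.
Restrictor pairs — does the scope hold? (p1,r1):fails  (p1,r4):fails  (p1,r5):fails  (p1,r7):fails  (p1,r8):fails  (p2,r2):fails  (p2,r5):fails  (p2,r8):fails  (p3,r5):fails  (p3,r6):fails  (p3,r7):holds  (p3,r8):fails
Scope holds for 1 pair(s), so the sentence is false.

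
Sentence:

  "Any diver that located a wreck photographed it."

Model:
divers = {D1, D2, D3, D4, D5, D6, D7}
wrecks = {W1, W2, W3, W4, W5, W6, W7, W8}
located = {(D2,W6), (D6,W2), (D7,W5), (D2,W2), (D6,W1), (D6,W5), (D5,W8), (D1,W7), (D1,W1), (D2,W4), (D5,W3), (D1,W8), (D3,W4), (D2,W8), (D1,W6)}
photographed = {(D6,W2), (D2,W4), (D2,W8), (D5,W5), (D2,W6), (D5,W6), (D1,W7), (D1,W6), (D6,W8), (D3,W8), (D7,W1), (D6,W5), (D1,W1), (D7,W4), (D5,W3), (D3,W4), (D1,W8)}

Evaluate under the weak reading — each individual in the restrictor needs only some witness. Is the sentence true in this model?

"it" takes "a wreck" as antecedent — a donkey pronoun bound across the clause boundary.
Weak reading: every diver d with some located-wreck has at least one located-wreck w such that photographed(d,w).
Per diver: D1:✓  D2:✓  D3:✓  D5:✓  D6:✓  D7:✗
D7 has no witness among its located-wrecks.

False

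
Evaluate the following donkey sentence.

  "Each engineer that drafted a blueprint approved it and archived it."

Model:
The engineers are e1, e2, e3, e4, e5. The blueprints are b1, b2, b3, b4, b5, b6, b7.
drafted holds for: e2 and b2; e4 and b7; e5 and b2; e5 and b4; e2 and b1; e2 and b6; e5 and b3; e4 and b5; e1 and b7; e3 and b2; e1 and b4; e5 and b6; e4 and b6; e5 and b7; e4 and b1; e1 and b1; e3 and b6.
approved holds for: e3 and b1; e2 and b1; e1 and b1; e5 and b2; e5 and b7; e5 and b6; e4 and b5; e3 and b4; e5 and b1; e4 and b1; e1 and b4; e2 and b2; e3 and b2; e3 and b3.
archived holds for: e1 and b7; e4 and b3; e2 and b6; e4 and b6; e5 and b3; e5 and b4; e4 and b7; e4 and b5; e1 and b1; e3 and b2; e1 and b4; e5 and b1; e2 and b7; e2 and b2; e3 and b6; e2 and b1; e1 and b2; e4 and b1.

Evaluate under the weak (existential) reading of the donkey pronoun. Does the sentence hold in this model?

"it" takes "a blueprint" as antecedent — a donkey pronoun bound across the clause boundary.
Weak reading: every engineer e with some drafted-blueprint has at least one drafted-blueprint b such that approved(e,b) ∧ archived(e,b).
Per engineer: e1:✓  e2:✓  e3:✓  e4:✓  e5:✗
e5 has no witness among its drafted-blueprints.

False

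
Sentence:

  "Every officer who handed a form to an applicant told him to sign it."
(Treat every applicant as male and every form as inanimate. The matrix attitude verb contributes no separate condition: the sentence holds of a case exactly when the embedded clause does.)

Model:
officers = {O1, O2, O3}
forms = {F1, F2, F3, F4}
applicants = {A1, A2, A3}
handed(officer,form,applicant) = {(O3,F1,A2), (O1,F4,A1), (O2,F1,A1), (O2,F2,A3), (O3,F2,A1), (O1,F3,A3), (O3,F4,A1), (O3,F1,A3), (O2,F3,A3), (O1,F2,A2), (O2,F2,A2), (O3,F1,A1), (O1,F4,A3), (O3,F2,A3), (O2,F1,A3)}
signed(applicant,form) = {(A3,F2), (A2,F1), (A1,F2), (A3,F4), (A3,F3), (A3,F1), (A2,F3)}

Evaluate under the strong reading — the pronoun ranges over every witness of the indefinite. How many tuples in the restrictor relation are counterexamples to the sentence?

"him" takes "an applicant" as antecedent and "it" takes "a form"; both are donkey pronouns co-varying with the restrictor.
Strong reading: for every (o,f,a) with handed(o,f,a), signed(a,f).
Restrictor triples: (O1,F2,A2)→signed(A2,F2) ✗  (O1,F3,A3)→signed(A3,F3) ✓  (O1,F4,A1)→signed(A1,F4) ✗  (O1,F4,A3)→signed(A3,F4) ✓  (O2,F1,A1)→signed(A1,F1) ✗  (O2,F1,A3)→signed(A3,F1) ✓  (O2,F2,A2)→signed(A2,F2) ✗  (O2,F2,A3)→signed(A3,F2) ✓  (O2,F3,A3)→signed(A3,F3) ✓  (O3,F1,A1)→signed(A1,F1) ✗  (O3,F1,A2)→signed(A2,F1) ✓  (O3,F1,A3)→signed(A3,F1) ✓  (O3,F2,A1)→signed(A1,F2) ✓  (O3,F2,A3)→signed(A3,F2) ✓  (O3,F4,A1)→signed(A1,F4) ✗
Counterexamples (restrictor triples failing the scope): 6.

6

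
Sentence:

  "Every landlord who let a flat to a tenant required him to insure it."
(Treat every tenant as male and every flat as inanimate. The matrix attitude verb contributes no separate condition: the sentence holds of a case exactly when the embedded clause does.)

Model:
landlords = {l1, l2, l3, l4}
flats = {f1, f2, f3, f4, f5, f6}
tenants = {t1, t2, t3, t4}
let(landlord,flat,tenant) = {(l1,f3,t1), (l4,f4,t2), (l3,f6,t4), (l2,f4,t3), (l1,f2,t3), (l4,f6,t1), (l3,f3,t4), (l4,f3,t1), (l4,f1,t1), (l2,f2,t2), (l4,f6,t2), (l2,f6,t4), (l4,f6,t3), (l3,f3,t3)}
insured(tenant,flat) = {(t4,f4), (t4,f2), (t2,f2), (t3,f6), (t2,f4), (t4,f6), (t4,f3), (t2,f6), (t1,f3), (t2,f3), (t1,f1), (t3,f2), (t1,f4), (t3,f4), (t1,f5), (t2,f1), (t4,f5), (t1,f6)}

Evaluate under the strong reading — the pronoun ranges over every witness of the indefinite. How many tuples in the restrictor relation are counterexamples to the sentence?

1

"him" takes "a tenant" as antecedent and "it" takes "a flat"; both are donkey pronouns co-varying with the restrictor.
Strong reading: for every (l,f,t) with let(l,f,t), insured(t,f).
Restrictor triples: (l1,f2,t3)→insured(t3,f2) ✓  (l1,f3,t1)→insured(t1,f3) ✓  (l2,f2,t2)→insured(t2,f2) ✓  (l2,f4,t3)→insured(t3,f4) ✓  (l2,f6,t4)→insured(t4,f6) ✓  (l3,f3,t3)→insured(t3,f3) ✗  (l3,f3,t4)→insured(t4,f3) ✓  (l3,f6,t4)→insured(t4,f6) ✓  (l4,f1,t1)→insured(t1,f1) ✓  (l4,f3,t1)→insured(t1,f3) ✓  (l4,f4,t2)→insured(t2,f4) ✓  (l4,f6,t1)→insured(t1,f6) ✓  (l4,f6,t2)→insured(t2,f6) ✓  (l4,f6,t3)→insured(t3,f6) ✓
Counterexamples (restrictor triples failing the scope): 1.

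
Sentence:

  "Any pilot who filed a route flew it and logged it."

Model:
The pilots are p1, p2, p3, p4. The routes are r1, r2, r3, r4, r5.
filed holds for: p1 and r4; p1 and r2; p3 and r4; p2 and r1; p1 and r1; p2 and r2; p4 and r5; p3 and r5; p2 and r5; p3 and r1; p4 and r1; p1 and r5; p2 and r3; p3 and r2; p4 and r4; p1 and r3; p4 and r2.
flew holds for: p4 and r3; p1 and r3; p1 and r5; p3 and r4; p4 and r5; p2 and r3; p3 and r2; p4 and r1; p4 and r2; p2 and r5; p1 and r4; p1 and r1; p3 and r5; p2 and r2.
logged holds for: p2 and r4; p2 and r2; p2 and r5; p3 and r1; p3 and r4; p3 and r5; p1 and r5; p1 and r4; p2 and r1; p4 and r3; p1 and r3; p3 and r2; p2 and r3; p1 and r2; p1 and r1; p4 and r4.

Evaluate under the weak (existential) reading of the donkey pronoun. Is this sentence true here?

"it" takes "a route" as antecedent — a donkey pronoun bound across the clause boundary.
Weak reading: every pilot p with some filed-route has at least one filed-route r such that flew(p,r) ∧ logged(p,r).
Per pilot: p1:✓  p2:✓  p3:✓  p4:✗
p4 has no witness among its filed-routes.

False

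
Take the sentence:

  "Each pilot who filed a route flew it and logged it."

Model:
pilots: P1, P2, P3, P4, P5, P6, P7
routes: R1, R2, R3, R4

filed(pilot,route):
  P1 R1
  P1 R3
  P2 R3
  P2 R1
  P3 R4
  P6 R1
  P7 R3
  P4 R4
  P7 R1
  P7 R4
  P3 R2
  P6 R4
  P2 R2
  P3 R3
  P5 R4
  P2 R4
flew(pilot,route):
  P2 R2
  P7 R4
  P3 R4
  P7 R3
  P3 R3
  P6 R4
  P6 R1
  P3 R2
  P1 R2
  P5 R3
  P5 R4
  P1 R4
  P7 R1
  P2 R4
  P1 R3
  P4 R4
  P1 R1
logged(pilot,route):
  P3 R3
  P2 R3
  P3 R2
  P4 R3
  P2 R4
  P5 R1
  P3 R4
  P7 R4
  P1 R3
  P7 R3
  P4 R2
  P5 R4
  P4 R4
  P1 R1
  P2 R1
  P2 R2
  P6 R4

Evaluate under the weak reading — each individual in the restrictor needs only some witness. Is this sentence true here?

"it" takes "a route" as antecedent — a donkey pronoun bound across the clause boundary.
Weak reading: every pilot p with some filed-route has at least one filed-route r such that flew(p,r) ∧ logged(p,r).
Per pilot: P1:✓  P2:✓  P3:✓  P4:✓  P5:✓  P6:✓  P7:✓
Every pilot in the restrictor has a witness.

True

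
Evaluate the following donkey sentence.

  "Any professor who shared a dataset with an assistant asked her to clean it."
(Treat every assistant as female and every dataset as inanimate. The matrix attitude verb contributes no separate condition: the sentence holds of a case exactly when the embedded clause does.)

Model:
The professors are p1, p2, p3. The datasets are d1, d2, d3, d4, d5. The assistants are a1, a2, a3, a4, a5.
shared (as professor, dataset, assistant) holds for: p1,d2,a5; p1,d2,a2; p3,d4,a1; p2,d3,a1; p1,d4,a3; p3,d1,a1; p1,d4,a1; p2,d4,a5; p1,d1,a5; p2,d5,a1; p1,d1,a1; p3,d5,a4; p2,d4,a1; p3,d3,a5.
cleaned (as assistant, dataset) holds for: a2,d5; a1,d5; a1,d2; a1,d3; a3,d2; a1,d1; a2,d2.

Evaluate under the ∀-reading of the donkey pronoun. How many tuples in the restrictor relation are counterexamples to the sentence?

9

"her" takes "an assistant" as antecedent and "it" takes "a dataset"; both are donkey pronouns co-varying with the restrictor.
Strong reading: for every (p,d,a) with shared(p,d,a), cleaned(a,d).
Restrictor triples: (p1,d1,a1)→cleaned(a1,d1) ✓  (p1,d1,a5)→cleaned(a5,d1) ✗  (p1,d2,a2)→cleaned(a2,d2) ✓  (p1,d2,a5)→cleaned(a5,d2) ✗  (p1,d4,a1)→cleaned(a1,d4) ✗  (p1,d4,a3)→cleaned(a3,d4) ✗  (p2,d3,a1)→cleaned(a1,d3) ✓  (p2,d4,a1)→cleaned(a1,d4) ✗  (p2,d4,a5)→cleaned(a5,d4) ✗  (p2,d5,a1)→cleaned(a1,d5) ✓  (p3,d1,a1)→cleaned(a1,d1) ✓  (p3,d3,a5)→cleaned(a5,d3) ✗  (p3,d4,a1)→cleaned(a1,d4) ✗  (p3,d5,a4)→cleaned(a4,d5) ✗
Counterexamples (restrictor triples failing the scope): 9.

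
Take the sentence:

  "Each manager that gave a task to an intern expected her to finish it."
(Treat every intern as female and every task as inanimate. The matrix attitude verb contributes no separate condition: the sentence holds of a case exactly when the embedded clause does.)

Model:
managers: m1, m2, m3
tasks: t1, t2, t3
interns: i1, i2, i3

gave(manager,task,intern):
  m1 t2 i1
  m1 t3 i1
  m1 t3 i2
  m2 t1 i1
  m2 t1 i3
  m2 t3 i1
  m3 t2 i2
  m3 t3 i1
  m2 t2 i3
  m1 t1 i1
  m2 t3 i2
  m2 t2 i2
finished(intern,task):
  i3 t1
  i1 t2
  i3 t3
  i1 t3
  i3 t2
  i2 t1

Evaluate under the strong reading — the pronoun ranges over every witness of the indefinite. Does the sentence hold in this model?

False

"her" takes "an intern" as antecedent and "it" takes "a task"; both are donkey pronouns co-varying with the restrictor.
Strong reading: for every (m,t,i) with gave(m,t,i), finished(i,t).
Restrictor triples: (m1,t1,i1)→finished(i1,t1) ✗  (m1,t2,i1)→finished(i1,t2) ✓  (m1,t3,i1)→finished(i1,t3) ✓  (m1,t3,i2)→finished(i2,t3) ✗  (m2,t1,i1)→finished(i1,t1) ✗  (m2,t1,i3)→finished(i3,t1) ✓  (m2,t2,i2)→finished(i2,t2) ✗  (m2,t2,i3)→finished(i3,t2) ✓  (m2,t3,i1)→finished(i1,t3) ✓  (m2,t3,i2)→finished(i2,t3) ✗  (m3,t2,i2)→finished(i2,t2) ✗  (m3,t3,i1)→finished(i1,t3) ✓
Counterexample: (m1,t1,i1) — finished(i1,t1) does not hold.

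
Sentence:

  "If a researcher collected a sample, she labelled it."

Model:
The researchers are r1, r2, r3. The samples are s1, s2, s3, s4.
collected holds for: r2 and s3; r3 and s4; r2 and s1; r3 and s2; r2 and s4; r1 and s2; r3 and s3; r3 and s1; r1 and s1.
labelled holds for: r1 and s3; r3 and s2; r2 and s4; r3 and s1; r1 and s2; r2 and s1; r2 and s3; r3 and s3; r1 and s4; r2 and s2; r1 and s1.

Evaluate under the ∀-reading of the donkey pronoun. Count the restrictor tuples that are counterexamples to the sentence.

"it" takes "a sample" as antecedent — a donkey pronoun bound across the clause boundary.
Strong reading: for every (r,s) with collected(r,s), labelled(r,s).
Restrictor pairs: (r1,s1) ✓  (r1,s2) ✓  (r2,s1) ✓  (r2,s3) ✓  (r2,s4) ✓  (r3,s1) ✓  (r3,s2) ✓  (r3,s3) ✓  (r3,s4) ✗
Counterexamples (restrictor pairs failing the scope): 1.

1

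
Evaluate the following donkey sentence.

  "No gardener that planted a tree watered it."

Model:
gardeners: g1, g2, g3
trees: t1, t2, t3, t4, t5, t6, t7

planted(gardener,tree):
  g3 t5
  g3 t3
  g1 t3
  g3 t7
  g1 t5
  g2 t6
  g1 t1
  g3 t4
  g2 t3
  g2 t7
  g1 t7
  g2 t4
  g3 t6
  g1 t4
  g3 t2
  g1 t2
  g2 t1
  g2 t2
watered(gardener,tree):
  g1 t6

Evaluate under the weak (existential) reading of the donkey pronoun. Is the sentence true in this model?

True

"it" takes "a tree" as antecedent — a donkey pronoun bound across the clause boundary.
Truth condition: for no (g,t) with planted(g,t) does watered(g,t) hold.
Restrictor pairs — does the scope hold? (g1,t1):fails  (g1,t2):fails  (g1,t3):fails  (g1,t4):fails  (g1,t5):fails  (g1,t7):fails  (g2,t1):fails  (g2,t2):fails  (g2,t3):fails  (g2,t4):fails  (g2,t6):fails  (g2,t7):fails  (g3,t2):fails  (g3,t3):fails  (g3,t4):fails  (g3,t5):fails  (g3,t6):fails  (g3,t7):fails
Scope holds for no restrictor pair, so the sentence is true.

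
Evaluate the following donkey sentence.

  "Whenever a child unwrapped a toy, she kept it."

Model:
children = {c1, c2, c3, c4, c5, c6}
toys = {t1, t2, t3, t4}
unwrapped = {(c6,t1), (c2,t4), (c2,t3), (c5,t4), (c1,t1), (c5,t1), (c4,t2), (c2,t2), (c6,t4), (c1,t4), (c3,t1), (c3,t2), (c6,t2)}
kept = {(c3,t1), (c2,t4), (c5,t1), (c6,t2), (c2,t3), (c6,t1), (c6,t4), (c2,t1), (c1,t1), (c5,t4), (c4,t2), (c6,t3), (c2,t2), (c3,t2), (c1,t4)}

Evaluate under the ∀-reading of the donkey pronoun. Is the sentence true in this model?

True

"it" takes "a toy" as antecedent — a donkey pronoun bound across the clause boundary.
Strong reading: for every (c,t) with unwrapped(c,t), kept(c,t).
Restrictor pairs: (c1,t1) ✓  (c1,t4) ✓  (c2,t2) ✓  (c2,t3) ✓  (c2,t4) ✓  (c3,t1) ✓  (c3,t2) ✓  (c4,t2) ✓  (c5,t1) ✓  (c5,t4) ✓  (c6,t1) ✓  (c6,t2) ✓  (c6,t4) ✓
Every restrictor pair satisfies the scope.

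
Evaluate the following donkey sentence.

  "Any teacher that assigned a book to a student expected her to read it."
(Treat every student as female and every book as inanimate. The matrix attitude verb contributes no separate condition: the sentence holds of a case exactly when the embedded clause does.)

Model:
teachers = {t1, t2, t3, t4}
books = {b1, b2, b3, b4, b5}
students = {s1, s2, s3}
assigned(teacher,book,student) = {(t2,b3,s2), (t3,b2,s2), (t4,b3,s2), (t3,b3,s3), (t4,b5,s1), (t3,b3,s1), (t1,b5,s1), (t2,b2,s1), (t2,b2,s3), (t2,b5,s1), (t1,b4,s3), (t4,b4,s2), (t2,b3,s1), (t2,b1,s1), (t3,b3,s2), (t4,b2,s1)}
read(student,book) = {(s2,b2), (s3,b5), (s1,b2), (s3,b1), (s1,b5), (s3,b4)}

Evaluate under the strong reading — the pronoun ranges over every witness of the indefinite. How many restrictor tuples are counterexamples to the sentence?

"her" takes "a student" as antecedent and "it" takes "a book"; both are donkey pronouns co-varying with the restrictor.
Strong reading: for every (t,b,s) with assigned(t,b,s), read(s,b).
Restrictor triples: (t1,b4,s3)→read(s3,b4) ✓  (t1,b5,s1)→read(s1,b5) ✓  (t2,b1,s1)→read(s1,b1) ✗  (t2,b2,s1)→read(s1,b2) ✓  (t2,b2,s3)→read(s3,b2) ✗  (t2,b3,s1)→read(s1,b3) ✗  (t2,b3,s2)→read(s2,b3) ✗  (t2,b5,s1)→read(s1,b5) ✓  (t3,b2,s2)→read(s2,b2) ✓  (t3,b3,s1)→read(s1,b3) ✗  (t3,b3,s2)→read(s2,b3) ✗  (t3,b3,s3)→read(s3,b3) ✗  (t4,b2,s1)→read(s1,b2) ✓  (t4,b3,s2)→read(s2,b3) ✗  (t4,b4,s2)→read(s2,b4) ✗  (t4,b5,s1)→read(s1,b5) ✓
Counterexamples (restrictor triples failing the scope): 9.

9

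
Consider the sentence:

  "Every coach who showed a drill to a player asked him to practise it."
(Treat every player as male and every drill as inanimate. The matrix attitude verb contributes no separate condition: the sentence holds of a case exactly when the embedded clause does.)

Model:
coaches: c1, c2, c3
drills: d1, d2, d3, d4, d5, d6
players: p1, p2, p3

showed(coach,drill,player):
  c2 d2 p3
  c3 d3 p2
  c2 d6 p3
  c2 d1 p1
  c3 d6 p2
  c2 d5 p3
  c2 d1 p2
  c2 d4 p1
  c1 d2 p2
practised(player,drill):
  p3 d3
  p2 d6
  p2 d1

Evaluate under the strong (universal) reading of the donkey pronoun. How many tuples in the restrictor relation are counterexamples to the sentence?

"him" takes "a player" as antecedent and "it" takes "a drill"; both are donkey pronouns co-varying with the restrictor.
Strong reading: for every (c,d,p) with showed(c,d,p), practised(p,d).
Restrictor triples: (c1,d2,p2)→practised(p2,d2) ✗  (c2,d1,p1)→practised(p1,d1) ✗  (c2,d1,p2)→practised(p2,d1) ✓  (c2,d2,p3)→practised(p3,d2) ✗  (c2,d4,p1)→practised(p1,d4) ✗  (c2,d5,p3)→practised(p3,d5) ✗  (c2,d6,p3)→practised(p3,d6) ✗  (c3,d3,p2)→practised(p2,d3) ✗  (c3,d6,p2)→practised(p2,d6) ✓
Counterexamples (restrictor triples failing the scope): 7.

7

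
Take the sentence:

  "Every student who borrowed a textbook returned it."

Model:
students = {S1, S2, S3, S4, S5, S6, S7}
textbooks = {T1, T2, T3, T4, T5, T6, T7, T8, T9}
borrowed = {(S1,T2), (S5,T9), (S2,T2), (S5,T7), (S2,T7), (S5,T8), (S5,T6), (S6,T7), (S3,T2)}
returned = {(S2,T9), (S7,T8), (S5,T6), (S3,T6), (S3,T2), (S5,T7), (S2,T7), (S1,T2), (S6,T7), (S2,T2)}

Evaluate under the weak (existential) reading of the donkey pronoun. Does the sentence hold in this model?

"it" takes "a textbook" as antecedent — a donkey pronoun bound across the clause boundary.
Weak reading: every student s with some borrowed-textbook has at least one borrowed-textbook t such that returned(s,t).
Per student: S1:✓  S2:✓  S3:✓  S5:✓  S6:✓
Every student in the restrictor has a witness.

True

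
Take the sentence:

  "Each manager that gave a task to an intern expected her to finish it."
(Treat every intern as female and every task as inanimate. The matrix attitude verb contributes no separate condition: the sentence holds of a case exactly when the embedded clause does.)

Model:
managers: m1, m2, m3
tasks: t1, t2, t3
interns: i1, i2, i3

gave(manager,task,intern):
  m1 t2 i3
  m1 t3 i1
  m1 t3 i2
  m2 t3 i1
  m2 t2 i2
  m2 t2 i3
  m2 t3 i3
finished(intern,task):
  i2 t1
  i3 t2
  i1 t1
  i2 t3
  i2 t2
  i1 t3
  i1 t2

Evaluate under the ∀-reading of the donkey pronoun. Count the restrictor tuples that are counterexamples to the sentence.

1

"her" takes "an intern" as antecedent and "it" takes "a task"; both are donkey pronouns co-varying with the restrictor.
Strong reading: for every (m,t,i) with gave(m,t,i), finished(i,t).
Restrictor triples: (m1,t2,i3)→finished(i3,t2) ✓  (m1,t3,i1)→finished(i1,t3) ✓  (m1,t3,i2)→finished(i2,t3) ✓  (m2,t2,i2)→finished(i2,t2) ✓  (m2,t2,i3)→finished(i3,t2) ✓  (m2,t3,i1)→finished(i1,t3) ✓  (m2,t3,i3)→finished(i3,t3) ✗
Counterexamples (restrictor triples failing the scope): 1.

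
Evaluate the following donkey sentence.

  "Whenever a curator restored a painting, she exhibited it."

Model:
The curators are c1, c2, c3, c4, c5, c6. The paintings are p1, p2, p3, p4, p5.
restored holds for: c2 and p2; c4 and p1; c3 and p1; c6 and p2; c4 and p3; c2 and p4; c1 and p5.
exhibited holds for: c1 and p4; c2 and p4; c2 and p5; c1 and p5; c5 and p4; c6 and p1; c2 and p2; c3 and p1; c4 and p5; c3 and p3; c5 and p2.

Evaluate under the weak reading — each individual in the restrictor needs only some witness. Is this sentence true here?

"it" takes "a painting" as antecedent — a donkey pronoun bound across the clause boundary.
Weak reading: every curator c with some restored-painting has at least one restored-painting p such that exhibited(c,p).
Per curator: c1:✓  c2:✓  c3:✓  c4:✗  c6:✗
c4 has no witness among its restored-paintings.

False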